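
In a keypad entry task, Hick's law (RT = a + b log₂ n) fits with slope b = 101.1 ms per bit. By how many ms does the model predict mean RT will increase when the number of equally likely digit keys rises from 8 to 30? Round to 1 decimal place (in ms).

192.8 ms

Only the slope matters, since a is common to both: ΔRT = b·log₂(n₂/n₁).
log₂(30) − log₂(8) = 4.9069 − 3 = 1.9069.
ΔRT = 101.1 × 1.9069 = 192.787 ms.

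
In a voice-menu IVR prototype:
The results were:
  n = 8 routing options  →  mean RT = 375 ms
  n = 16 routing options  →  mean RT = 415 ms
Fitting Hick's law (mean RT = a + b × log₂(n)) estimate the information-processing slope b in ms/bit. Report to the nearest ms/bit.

The slope on a log₂ axis is (415 − 375) / (4 − 3) = 40 ms/bit.

40 ms/bit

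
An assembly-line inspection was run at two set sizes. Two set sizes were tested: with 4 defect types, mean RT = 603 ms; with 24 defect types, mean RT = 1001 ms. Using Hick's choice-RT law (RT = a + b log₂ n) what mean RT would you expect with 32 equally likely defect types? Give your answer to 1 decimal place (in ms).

1064.9 ms

With log₂ n on the abscissa the relation is linear; from the two conditions:
  b = (1001 − 603) / (log₂ 24 − log₂ 4) = 398 / (4.5850 − 2) = 153.967 ms/bit
  a = 603 − 153.967 × 2 = 295.065 ms
Then RT(32) = 295.065 + 153.967 × log₂ 32 = 295.065 + 153.967 × 5 ≈ 1064.902 ms.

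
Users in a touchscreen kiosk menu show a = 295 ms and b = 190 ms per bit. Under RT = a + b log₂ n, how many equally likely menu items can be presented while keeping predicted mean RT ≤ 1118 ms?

Information budget: (1118 − 295)/190 = 4.3316 bits, so n ≤ 2^4.3316 = 20.134 → at most 20.

20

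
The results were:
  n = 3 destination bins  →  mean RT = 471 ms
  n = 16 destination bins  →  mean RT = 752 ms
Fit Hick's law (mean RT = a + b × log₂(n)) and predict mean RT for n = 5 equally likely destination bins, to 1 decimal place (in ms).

RT is linear in log₂ n, so two points fix the line:
  b = (752 − 471) / (log₂ 16 − log₂ 3) = 281 / (4 − 1.5850) = 116.354 ms/bit
  a = 471 − 116.354 × 1.5850 = 286.583 ms
Then RT(5) = 286.583 + 116.354 × log₂ 5 = 286.583 + 116.354 × 2.3219 ≈ 556.749 ms.

556.7 ms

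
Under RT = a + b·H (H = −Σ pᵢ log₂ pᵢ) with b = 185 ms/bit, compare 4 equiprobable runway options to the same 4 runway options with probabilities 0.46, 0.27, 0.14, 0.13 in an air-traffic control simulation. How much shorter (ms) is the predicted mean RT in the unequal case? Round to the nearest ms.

Equiprobable entropy H₀ = log₂ 4 = 2.0000 bits.
Skewed entropy H = −Σ pᵢ log₂ pᵢ = 1.8051 bits.
ΔRT = b·(H₀ − H) = 185 × 0.1949 = 36.05 ms.

36 ms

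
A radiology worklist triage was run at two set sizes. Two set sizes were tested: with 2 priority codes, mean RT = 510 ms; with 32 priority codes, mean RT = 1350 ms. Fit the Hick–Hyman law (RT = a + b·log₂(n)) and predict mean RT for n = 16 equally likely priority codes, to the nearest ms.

1140 ms

Solve the two-equation system in a and b:
  b = (1350 − 510) / (log₂ 32 − log₂ 2) = 840 / (5 − 1) = 210 ms/bit
  a = 510 − 210 × 1 = 300 ms
Then RT(16) = 300 + 210 × log₂ 16 = 300 + 210 × 4 ≈ 1140.000 ms.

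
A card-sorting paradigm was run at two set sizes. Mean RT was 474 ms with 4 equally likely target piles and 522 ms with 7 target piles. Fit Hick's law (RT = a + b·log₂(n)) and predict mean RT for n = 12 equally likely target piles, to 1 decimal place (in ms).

Fit slope and intercept:
  b = (522 − 474) / (log₂ 7 − log₂ 4) = 48 / (2.8074 − 2) = 59.453 ms/bit
  a = 474 − 59.453 × 2 = 355.093 ms
Then RT(12) = 355.093 + 59.453 × log₂ 12 = 355.093 + 59.453 × 3.5850 ≈ 568.231 ms.

568.2 ms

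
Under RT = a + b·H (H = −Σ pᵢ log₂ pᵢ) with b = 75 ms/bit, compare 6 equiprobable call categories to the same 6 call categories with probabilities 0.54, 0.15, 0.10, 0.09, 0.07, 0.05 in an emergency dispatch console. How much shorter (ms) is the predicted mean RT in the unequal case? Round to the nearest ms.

42 ms

Equiprobable entropy H₀ = log₂ 6 = 2.5850 bits.
Skewed entropy H = −Σ pᵢ log₂ pᵢ = 2.0201 bits.
ΔRT = b·(H₀ − H) = 75 × 0.5649 = 42.37 ms.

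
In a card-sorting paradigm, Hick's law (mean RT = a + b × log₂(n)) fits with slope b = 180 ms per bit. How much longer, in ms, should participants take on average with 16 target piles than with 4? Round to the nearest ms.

360 ms

The intercept a cancels: ΔRT = b·(log₂ n₂ − log₂ n₁) = b·log₂(n₂/n₁).
log₂(16) − log₂(4) = log₂(16/4) = log₂(4) = 2.
ΔRT = 180 × 2.0000 = 360.000 ms.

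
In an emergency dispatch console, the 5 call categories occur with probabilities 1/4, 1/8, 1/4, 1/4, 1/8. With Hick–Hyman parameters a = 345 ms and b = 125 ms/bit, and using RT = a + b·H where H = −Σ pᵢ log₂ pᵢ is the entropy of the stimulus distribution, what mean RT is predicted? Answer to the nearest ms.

626 ms

Each term −pᵢ log₂ pᵢ: 0.25·2 + 0.125·3 + 0.25·2 + 0.25·2 + 0.125·3; summed, H = 2.250 bits.
Mean RT = a + bH = 345 + 125·2.250 = 626.25 ms.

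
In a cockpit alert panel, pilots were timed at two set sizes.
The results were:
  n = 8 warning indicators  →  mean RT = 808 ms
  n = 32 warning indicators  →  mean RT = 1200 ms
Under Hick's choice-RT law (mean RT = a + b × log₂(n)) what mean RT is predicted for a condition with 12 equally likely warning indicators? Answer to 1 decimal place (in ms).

Solve the two-equation system in a and b:
  b = (1200 − 808) / (log₂ 32 − log₂ 8) = 392 / (5 − 3) = 196.000 ms/bit
  a = 808 − 196.000 × 3 = 220.000 ms
Then RT(12) = 220.000 + 196.000 × log₂ 12 = 220.000 + 196.000 × 3.5850 ≈ 922.653 ms.

922.7 ms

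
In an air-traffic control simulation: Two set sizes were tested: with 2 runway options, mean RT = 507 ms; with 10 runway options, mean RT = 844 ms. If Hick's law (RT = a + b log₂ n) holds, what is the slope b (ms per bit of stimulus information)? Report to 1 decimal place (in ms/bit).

145.1 ms/bit

The slope on a log₂ axis is (844 − 507) / (3.3219 − 1) = 145.138 ms/bit.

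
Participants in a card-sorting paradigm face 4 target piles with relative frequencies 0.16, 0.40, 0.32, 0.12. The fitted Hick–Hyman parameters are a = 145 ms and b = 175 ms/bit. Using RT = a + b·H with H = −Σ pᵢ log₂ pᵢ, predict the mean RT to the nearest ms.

468 ms

H = 0.16·log₂(1/0.16) + 0.40·log₂(1/0.40) + 0.32·log₂(1/0.32) + 0.12·log₂(1/0.12) = 1.8449 bits.
RT = 145 + 175 × 1.8449 = 467.86 ms.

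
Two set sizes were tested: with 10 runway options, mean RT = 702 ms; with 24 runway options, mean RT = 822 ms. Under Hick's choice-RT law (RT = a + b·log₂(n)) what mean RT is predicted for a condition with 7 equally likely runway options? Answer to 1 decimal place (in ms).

653.1 ms

Fit slope and intercept:
  b = (822 − 702) / (log₂ 24 − log₂ 10) = 120 / (4.5850 − 3.3219) = 95.009 ms/bit
  a = 702 − 95.009 × 3.3219 = 386.386 ms
Then RT(7) = 386.386 + 95.009 × log₂ 7 = 386.386 + 95.009 × 2.8074 ≈ 653.111 ms.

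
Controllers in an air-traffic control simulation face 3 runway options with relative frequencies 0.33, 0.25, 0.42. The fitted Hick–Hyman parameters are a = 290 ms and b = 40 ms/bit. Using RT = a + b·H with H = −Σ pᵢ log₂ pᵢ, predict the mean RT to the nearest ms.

352 ms

H = 0.33·log₂(1/0.33) + 0.25·log₂(1/0.25) + 0.42·log₂(1/0.42) = 1.5535 bits.
RT = 290 + 40 × 1.5535 = 352.14 ms.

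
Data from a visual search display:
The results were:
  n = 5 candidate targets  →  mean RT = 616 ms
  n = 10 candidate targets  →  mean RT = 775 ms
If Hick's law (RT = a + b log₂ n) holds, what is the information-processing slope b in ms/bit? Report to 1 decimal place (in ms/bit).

Slope: b = (775 − 616) / (log₂ 10 − log₂ 5) = 159/1.0000 = 159.000 ms/bit.

159.0 ms/bit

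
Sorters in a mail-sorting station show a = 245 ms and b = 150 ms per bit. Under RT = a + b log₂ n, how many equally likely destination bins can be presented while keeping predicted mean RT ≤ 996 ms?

32

Set 245 + 150·log₂ n ≤ 996 → log₂ n ≤ (996 − 245)/150 = 5.0067.
So n ≤ 2^5.0067 = 32.148; the largest integer n is 32.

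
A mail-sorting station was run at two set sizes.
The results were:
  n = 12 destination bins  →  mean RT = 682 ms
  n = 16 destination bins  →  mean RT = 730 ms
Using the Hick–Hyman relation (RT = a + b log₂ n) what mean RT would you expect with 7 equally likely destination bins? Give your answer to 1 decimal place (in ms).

RT is linear in log₂ n, so two points fix the line:
  b = (730 − 682) / (log₂ 16 − log₂ 12) = 48 / (4 − 3.5850) = 115.652 ms/bit
  a = 682 − 115.652 × 3.5850 = 267.391 ms
Then RT(7) = 267.391 + 115.652 × log₂ 7 = 267.391 + 115.652 × 2.8074 ≈ 592.068 ms.

592.1 ms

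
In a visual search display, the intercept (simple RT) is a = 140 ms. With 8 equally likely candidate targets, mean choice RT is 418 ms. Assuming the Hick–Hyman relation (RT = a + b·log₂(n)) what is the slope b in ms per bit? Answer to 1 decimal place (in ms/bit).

92.7 ms/bit

8 alternatives carry log₂ 8 = 3 bits; the choice cost is 418 − 140 = 278 ms, so b = 278/3 = 92.667 ms/bit.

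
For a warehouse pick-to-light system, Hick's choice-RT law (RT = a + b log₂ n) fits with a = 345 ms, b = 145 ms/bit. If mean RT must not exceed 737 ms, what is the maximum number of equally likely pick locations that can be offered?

145·log₂ n ≤ 737 − 345 = 392, giving log₂ n ≤ 2.7034 and n ≤ 6.514. The largest whole number is 6.

6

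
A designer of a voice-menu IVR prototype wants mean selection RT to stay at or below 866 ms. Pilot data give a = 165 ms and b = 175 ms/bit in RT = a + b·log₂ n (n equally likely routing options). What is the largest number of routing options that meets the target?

16

175·log₂ n ≤ 866 − 165 = 701, giving log₂ n ≤ 4.0057 and n ≤ 16.063. The largest whole number is 16.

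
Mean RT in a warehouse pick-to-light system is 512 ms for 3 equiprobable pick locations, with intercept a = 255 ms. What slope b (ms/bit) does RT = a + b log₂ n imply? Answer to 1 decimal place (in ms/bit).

3 alternatives carry log₂ 3 = 1.5850 bits; the choice cost is 512 − 255 = 257 ms, so b = 257/1.5850 = 162.149 ms/bit.

162.1 ms/bit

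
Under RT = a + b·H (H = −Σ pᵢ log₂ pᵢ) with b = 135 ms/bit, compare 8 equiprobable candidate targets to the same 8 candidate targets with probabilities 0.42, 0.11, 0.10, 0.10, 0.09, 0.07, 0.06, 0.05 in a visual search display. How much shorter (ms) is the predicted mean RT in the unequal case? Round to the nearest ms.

57 ms

Equiprobable entropy H₀ = log₂ 8 = 3.0000 bits.
Skewed entropy H = −Σ pᵢ log₂ pᵢ = 2.5812 bits.
ΔRT = b·(H₀ − H) = 135 × 0.4188 = 56.54 ms.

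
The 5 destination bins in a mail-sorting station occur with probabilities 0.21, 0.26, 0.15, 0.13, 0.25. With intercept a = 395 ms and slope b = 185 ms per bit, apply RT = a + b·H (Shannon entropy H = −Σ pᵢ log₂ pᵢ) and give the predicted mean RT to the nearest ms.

Entropy contributions −pᵢ log₂ pᵢ: 0.4728, 0.5053, 0.4105, 0.3826, 0.5000; sum H = 2.2713 bits.
RT = a + bH = 395 + 185·2.2713 = 815.19 ms.

815 ms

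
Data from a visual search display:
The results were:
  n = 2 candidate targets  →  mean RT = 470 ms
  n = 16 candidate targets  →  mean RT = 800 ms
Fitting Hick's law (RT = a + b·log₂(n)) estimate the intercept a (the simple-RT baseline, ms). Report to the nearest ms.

b = (RT₂ − RT₁)/(log₂ n₂ − log₂ n₁) = (800 − 470)/(4 − 1) = 110 ms/bit.
Intercept: a = 470 − 110·log₂(2) = 360.000 ms.

360 ms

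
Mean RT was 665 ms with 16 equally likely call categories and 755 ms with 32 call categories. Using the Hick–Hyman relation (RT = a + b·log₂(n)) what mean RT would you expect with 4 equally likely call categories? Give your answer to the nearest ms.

With log₂ n on the abscissa the relation is linear; from the two conditions:
  b = (755 − 665) / (log₂ 32 − log₂ 16) = 90 / (5 − 4) = 90 ms/bit
  a = 665 − 90 × 4 = 305 ms
Then RT(4) = 305 + 90 × log₂ 4 = 305 + 90 × 2 ≈ 485.000 ms.

485 ms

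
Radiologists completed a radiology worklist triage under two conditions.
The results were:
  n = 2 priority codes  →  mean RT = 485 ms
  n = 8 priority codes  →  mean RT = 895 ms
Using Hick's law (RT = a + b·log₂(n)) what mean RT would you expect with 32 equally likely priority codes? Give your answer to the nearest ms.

1305 ms

With log₂ n on the abscissa the relation is linear; from the two conditions:
  b = (895 − 485) / (log₂ 8 − log₂ 2) = 410 / (3 − 1) = 205 ms/bit
  a = 485 − 205 × 1 = 280 ms
Then RT(32) = 280 + 205 × log₂ 32 = 280 + 205 × 5 ≈ 1305.000 ms.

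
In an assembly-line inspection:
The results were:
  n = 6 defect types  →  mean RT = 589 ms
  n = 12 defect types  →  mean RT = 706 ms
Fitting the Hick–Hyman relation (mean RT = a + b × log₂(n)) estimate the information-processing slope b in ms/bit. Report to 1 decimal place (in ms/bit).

117.0 ms/bit

The slope on a log₂ axis is (706 − 589) / (3.5850 − 2.5850) = 117.000 ms/bit.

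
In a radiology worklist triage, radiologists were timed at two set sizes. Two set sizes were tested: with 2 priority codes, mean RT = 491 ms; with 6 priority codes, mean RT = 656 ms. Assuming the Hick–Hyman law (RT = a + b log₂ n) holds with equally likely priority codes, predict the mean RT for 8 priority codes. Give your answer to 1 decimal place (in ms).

699.2 ms

With log₂ n on the abscissa the relation is linear; from the two conditions:
  b = (656 − 491) / (log₂ 6 − log₂ 2) = 165 / (2.5850 − 1) = 104.103 ms/bit
  a = 491 − 104.103 × 1 = 386.897 ms
Then RT(8) = 386.897 + 104.103 × log₂ 8 = 386.897 + 104.103 × 3 ≈ 699.207 ms.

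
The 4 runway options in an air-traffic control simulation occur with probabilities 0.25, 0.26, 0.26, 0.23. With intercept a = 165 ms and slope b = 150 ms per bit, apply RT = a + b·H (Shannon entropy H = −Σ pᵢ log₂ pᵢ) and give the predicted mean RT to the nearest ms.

465 ms

H = 0.25·log₂(1/0.25) + 0.26·log₂(1/0.26) + 0.26·log₂(1/0.26) + 0.23·log₂(1/0.23) = 1.9982 bits.
RT = 165 + 150 × 1.9982 = 464.74 ms.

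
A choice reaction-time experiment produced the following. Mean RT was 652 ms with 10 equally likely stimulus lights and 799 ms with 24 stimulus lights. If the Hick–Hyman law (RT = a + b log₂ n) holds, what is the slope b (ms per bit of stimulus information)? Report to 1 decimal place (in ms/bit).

b = (RT₂ − RT₁)/(log₂ n₂ − log₂ n₁) = (799 − 652)/(4.5850 − 3.3219) = 116.386 ms/bit.

116.4 ms/bit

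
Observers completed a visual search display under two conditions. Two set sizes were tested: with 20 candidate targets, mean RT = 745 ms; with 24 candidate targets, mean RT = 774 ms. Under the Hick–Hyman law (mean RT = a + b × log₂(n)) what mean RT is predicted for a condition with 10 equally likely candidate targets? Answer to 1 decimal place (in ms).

634.7 ms

Solve the two-equation system in a and b:
  b = (774 − 745) / (log₂ 24 − log₂ 20) = 29 / (4.5850 − 4.3219) = 110.252 ms/bit
  a = 745 − 110.252 × 4.3219 = 268.500 ms
Then RT(10) = 268.500 + 110.252 × log₂ 10 = 268.500 + 110.252 × 3.3219 ≈ 634.748 ms.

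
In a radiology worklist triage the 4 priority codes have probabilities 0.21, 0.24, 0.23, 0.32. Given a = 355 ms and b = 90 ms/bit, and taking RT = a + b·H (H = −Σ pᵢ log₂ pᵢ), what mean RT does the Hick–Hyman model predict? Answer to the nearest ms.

Entropy contributions −pᵢ log₂ pᵢ: 0.4728, 0.4941, 0.4877, 0.5260; sum H = 1.9807 bits.
RT = a + bH = 355 + 90·1.9807 = 533.26 ms.

533 ms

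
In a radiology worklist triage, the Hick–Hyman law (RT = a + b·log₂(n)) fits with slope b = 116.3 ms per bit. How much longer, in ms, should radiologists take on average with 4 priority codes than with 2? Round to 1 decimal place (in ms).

ΔRT = (a + b log₂ n₂) − (a + b log₂ n₁) = b·(log₂ n₂ − log₂ n₁).
log₂(4) − log₂(2) = log₂(4/2) = log₂(2) = 1.
ΔRT = 116.3 × 1.0000 = 116.300 ms.

116.3 ms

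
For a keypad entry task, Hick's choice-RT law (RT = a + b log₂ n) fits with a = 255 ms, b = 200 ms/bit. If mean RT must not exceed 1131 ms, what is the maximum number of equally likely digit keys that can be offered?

20

Information budget: (1131 − 255)/200 = 4.3800 bits, so n ≤ 2^4.3800 = 20.821 → at most 20.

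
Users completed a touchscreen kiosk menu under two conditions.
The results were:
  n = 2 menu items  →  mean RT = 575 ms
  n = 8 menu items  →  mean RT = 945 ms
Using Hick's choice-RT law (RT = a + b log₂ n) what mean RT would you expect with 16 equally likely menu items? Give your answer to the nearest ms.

1130 ms

Fit slope and intercept:
  b = (945 − 575) / (log₂ 8 − log₂ 2) = 370 / (3 − 1) = 185 ms/bit
  a = 575 − 185 × 1 = 390 ms
Then RT(16) = 390 + 185 × log₂ 16 = 390 + 185 × 4 ≈ 1130.000 ms.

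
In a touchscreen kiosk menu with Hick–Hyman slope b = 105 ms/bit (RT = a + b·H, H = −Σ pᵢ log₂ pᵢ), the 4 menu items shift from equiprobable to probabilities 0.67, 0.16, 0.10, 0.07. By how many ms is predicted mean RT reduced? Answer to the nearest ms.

The RT saving is b·ΔH. Equiprobable H₀ = log₂(4) = 2.0000 bits; with the given probabilities H = 1.4109 bits.
b·(H₀ − H) = 105 × (2.0000 − 1.4109) = 61.86 ms.

62 ms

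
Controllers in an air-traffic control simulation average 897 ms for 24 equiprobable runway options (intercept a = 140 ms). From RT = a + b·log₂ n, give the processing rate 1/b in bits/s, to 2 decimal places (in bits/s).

6.06 bits/s

Choice component = 897 − 140 = 757 ms over log₂(24) = 4.5850 bits.
b = 757 / 4.5850 = 165.105 ms/bit, so 1/b = 6.057 bits/s.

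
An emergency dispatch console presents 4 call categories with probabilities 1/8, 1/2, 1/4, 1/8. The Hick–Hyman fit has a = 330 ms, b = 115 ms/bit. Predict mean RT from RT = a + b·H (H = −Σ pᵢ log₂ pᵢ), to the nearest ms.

Each term −pᵢ log₂ pᵢ: 0.125·3 + 0.5·1 + 0.25·2 + 0.125·3; summed, H = 1.750 bits.
Mean RT = a + bH = 330 + 115·1.750 = 531.25 ms.

531 ms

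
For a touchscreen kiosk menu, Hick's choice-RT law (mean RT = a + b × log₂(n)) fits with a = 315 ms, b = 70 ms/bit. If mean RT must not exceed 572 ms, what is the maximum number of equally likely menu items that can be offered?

Information budget: (572 − 315)/70 = 3.6714 bits, so n ≤ 2^3.6714 = 12.741 → at most 12.

12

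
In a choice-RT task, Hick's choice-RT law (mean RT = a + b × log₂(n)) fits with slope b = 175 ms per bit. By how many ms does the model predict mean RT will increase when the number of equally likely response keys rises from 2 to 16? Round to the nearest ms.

ΔRT = (a + b log₂ n₂) − (a + b log₂ n₁) = b·(log₂ n₂ − log₂ n₁).
log₂(16) − log₂(2) = log₂(16/2) = log₂(8) = 3.
ΔRT = 175 × 3.0000 = 525.000 ms.

525 ms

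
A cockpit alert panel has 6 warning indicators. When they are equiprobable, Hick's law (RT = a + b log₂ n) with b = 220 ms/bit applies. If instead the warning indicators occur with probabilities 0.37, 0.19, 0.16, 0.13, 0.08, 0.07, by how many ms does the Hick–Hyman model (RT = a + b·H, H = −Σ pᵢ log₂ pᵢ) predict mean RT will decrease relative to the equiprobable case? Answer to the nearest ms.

51 ms

The RT saving is b·ΔH. Equiprobable H₀ = log₂(6) = 2.5850 bits; with the given probabilities H = 2.3517 bits.
b·(H₀ − H) = 220 × (2.5850 − 2.3517) = 51.32 ms.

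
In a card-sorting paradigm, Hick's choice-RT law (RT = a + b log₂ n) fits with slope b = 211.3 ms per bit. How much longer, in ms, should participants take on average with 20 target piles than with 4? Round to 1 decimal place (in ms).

490.6 ms

ΔRT = (a + b log₂ n₂) − (a + b log₂ n₁) = b·(log₂ n₂ − log₂ n₁).
log₂(20) − log₂(4) = 4.3219 − 2 = 2.3219.
ΔRT = 211.3 × 2.3219 = 490.623 ms.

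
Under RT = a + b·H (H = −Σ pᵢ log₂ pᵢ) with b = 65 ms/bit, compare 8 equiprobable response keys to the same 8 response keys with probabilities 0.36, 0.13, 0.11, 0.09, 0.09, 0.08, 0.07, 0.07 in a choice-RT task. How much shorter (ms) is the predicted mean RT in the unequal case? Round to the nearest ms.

Equiprobable entropy H₀ = log₂ 8 = 3.0000 bits.
Skewed entropy H = −Σ pᵢ log₂ pᵢ = 2.7175 bits.
ΔRT = b·(H₀ − H) = 65 × 0.2825 = 18.36 ms.

18 ms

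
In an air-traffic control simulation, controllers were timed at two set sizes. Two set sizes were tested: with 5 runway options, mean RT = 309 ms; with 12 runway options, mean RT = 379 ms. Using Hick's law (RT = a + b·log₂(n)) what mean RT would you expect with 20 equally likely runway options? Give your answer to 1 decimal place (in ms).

RT is linear in log₂ n, so two points fix the line:
  b = (379 − 309) / (log₂ 12 − log₂ 5) = 70 / (3.5850 − 2.3219) = 55.422 ms/bit
  a = 309 − 55.422 × 2.3219 = 180.314 ms
Then RT(20) = 180.314 + 55.422 × log₂ 20 = 180.314 + 55.422 × 4.3219 ≈ 419.844 ms.

419.8 ms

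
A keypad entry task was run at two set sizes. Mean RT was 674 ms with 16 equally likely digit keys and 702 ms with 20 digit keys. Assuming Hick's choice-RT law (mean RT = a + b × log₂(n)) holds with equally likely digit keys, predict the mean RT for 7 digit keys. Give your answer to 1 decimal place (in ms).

570.3 ms

With log₂ n on the abscissa the relation is linear; from the two conditions:
  b = (702 − 674) / (log₂ 20 − log₂ 16) = 28 / (4.3219 − 4) = 86.976 ms/bit
  a = 674 − 86.976 × 4 = 326.096 ms
Then RT(7) = 326.096 + 86.976 × log₂ 7 = 326.096 + 86.976 × 2.8074 ≈ 570.269 ms.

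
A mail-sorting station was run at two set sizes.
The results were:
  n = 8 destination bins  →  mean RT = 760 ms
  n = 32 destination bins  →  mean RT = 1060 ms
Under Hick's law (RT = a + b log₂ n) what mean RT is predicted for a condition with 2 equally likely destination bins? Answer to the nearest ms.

With log₂ n on the abscissa the relation is linear; from the two conditions:
  b = (1060 − 760) / (log₂ 32 − log₂ 8) = 300 / (5 − 3) = 150 ms/bit
  a = 760 − 150 × 3 = 310 ms
Then RT(2) = 310 + 150 × log₂ 2 = 310 + 150 × 1 ≈ 460.000 ms.

460 ms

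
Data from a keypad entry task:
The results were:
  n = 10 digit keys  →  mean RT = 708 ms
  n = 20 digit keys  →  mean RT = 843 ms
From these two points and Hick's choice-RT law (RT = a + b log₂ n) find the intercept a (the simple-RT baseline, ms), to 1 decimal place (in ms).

259.5 ms

Slope: b = (843 − 708) / (log₂ 20 − log₂ 10) = 135/1.0000 = 135.000 ms/bit.
a = RT₁ − b·log₂ n₁ = 708 − 135.000 × 3.3219 = 259.540 ms.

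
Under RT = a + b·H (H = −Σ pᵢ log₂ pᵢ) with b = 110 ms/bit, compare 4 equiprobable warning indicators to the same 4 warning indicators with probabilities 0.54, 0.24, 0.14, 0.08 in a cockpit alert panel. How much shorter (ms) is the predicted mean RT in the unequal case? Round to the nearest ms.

Equiprobable entropy H₀ = log₂ 4 = 2.0000 bits.
Skewed entropy H = −Σ pᵢ log₂ pᵢ = 1.6628 bits.
ΔRT = b·(H₀ − H) = 110 × 0.3372 = 37.09 ms.

37 ms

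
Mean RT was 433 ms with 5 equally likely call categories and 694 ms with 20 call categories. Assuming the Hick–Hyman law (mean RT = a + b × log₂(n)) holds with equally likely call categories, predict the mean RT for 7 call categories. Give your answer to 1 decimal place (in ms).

Solve the two-equation system in a and b:
  b = (694 − 433) / (log₂ 20 − log₂ 5) = 261 / (4.3219 − 2.3219) = 130.500 ms/bit
  a = 433 − 130.500 × 2.3219 = 129.988 ms
Then RT(7) = 129.988 + 130.500 × log₂ 7 = 129.988 + 130.500 × 2.8074 ≈ 496.348 ms.

496.3 ms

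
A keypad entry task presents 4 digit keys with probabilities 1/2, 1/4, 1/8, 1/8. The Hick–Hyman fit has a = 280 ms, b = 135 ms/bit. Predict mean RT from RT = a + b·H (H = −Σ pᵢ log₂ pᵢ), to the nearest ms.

516 ms

Each term −pᵢ log₂ pᵢ: 0.5·1 + 0.25·2 + 0.125·3 + 0.125·3; summed, H = 1.750 bits.
Mean RT = a + bH = 280 + 135·1.750 = 516.25 ms.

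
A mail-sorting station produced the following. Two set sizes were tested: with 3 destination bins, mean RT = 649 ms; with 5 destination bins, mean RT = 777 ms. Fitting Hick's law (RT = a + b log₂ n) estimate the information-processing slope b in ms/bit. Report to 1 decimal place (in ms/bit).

The slope on a log₂ axis is (777 − 649) / (2.3219 − 1.5850) = 173.685 ms/bit.

173.7 ms/bit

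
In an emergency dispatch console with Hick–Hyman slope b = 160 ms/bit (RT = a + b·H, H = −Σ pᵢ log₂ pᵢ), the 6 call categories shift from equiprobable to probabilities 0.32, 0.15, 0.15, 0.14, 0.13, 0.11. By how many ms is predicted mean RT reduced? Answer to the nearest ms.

17 ms

Equiprobable entropy H₀ = log₂ 6 = 2.5850 bits.
Skewed entropy H = −Σ pᵢ log₂ pᵢ = 2.4772 bits.
ΔRT = b·(H₀ − H) = 160 × 0.1078 = 17.25 ms.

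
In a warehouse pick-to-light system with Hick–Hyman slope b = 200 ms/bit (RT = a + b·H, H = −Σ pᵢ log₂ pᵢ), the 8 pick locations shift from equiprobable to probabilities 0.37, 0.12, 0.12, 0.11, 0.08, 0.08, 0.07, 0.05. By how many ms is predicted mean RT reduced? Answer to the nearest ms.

The RT saving is b·ΔH. Equiprobable H₀ = log₂(8) = 3.0000 bits; with the given probabilities H = 2.6828 bits.
b·(H₀ − H) = 200 × (3.0000 − 2.6828) = 63.44 ms.

63 ms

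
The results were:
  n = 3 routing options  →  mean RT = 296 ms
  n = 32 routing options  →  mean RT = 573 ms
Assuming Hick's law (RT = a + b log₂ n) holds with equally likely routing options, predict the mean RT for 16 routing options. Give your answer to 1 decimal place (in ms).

Fit slope and intercept:
  b = (573 − 296) / (log₂ 32 − log₂ 3) = 277 / (5 − 1.5850) = 81.112 ms/bit
  a = 296 − 81.112 × 1.5850 = 167.441 ms
Then RT(16) = 167.441 + 81.112 × log₂ 16 = 167.441 + 81.112 × 4 ≈ 491.888 ms.

491.9 ms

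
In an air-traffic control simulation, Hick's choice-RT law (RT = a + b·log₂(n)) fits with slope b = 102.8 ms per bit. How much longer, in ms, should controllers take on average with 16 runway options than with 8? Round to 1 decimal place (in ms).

102.8 ms

Only the slope matters, since a is common to both: ΔRT = b·log₂(n₂/n₁).
log₂(16) − log₂(8) = log₂(16/8) = log₂(2) = 1.
ΔRT = 102.8 × 1.0000 = 102.800 ms.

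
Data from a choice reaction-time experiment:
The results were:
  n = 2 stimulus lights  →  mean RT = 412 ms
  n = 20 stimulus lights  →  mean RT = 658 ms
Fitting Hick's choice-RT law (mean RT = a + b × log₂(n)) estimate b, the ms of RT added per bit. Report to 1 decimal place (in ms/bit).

74.1 ms/bit

Slope: b = (658 − 412) / (log₂ 20 − log₂ 2) = 246/3.3219 = 74.053 ms/bit.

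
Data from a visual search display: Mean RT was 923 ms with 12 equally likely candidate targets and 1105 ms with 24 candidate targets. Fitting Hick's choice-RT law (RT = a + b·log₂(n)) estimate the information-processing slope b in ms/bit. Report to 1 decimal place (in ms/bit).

The slope on a log₂ axis is (1105 − 923) / (4.5850 − 3.5850) = 182.000 ms/bit.

182.0 ms/bit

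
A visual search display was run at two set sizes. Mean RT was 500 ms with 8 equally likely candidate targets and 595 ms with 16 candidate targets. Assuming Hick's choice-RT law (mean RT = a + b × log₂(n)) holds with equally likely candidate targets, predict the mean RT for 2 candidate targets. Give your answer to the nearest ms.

Solve the two-equation system in a and b:
  b = (595 − 500) / (log₂ 16 − log₂ 8) = 95 / (4 − 3) = 95 ms/bit
  a = 500 − 95 × 3 = 215 ms
Then RT(2) = 215 + 95 × log₂ 2 = 215 + 95 × 1 ≈ 310.000 ms.

310 ms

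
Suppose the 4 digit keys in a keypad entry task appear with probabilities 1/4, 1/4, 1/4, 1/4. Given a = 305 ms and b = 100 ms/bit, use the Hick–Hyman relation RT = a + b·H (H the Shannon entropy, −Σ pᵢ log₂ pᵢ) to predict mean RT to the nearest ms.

Each term −pᵢ log₂ pᵢ: 0.25·2 + 0.25·2 + 0.25·2 + 0.25·2; summed, H = 2.000 bits.
Mean RT = a + bH = 305 + 100·2.000 = 505.00 ms.

505 ms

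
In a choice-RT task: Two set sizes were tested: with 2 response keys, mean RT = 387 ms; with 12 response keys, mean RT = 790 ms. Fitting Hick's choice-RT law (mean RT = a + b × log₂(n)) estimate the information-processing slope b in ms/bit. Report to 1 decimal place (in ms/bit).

b = (RT₂ − RT₁)/(log₂ n₂ − log₂ n₁) = (790 − 387)/(3.5850 − 1) = 155.902 ms/bit.

155.9 ms/bit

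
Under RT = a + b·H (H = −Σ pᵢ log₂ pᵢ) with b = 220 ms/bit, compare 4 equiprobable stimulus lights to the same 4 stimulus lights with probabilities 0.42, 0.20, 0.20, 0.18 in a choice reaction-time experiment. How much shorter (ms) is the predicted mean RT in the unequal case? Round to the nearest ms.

The RT saving is b·ΔH. Equiprobable H₀ = log₂(4) = 2.0000 bits; with the given probabilities H = 1.8997 bits.
b·(H₀ − H) = 220 × (2.0000 − 1.8997) = 22.06 ms.

22 ms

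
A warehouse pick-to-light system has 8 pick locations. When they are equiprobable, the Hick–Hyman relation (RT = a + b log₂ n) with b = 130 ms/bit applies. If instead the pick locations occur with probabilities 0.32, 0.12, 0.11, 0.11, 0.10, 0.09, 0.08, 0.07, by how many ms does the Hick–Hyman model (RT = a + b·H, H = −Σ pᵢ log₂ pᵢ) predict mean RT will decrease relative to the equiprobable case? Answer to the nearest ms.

The RT saving is b·ΔH. Equiprobable H₀ = log₂(8) = 3.0000 bits; with the given probabilities H = 2.7986 bits.
b·(H₀ − H) = 130 × (3.0000 − 2.7986) = 26.18 ms.

26 ms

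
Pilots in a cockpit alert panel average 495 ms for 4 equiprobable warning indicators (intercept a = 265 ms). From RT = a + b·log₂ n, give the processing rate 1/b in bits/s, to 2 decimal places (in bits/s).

b = (495 − 265)/log₂ 4 = 230/2 = 115.000 ms per bit = 0.11500 s/bit; the reciprocal is 8.696 bits/s.

8.70 bits/s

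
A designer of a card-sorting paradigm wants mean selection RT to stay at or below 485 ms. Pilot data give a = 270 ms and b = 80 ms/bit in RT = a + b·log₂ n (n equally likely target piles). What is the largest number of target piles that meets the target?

80·log₂ n ≤ 485 − 270 = 215, giving log₂ n ≤ 2.6875 and n ≤ 6.442. The largest whole number is 6.

6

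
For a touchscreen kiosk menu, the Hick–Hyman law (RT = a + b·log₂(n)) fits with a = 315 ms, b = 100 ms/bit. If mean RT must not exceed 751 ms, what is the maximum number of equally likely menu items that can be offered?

100·log₂ n ≤ 751 − 315 = 436, giving log₂ n ≤ 4.3600 and n ≤ 20.535. The largest whole number is 20.

20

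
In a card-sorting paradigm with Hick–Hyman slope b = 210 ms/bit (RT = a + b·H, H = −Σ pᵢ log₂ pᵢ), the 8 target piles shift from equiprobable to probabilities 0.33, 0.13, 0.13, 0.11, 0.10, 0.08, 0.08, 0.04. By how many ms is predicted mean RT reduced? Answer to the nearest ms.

Equiprobable entropy H₀ = log₂ 8 = 3.0000 bits.
Skewed entropy H = −Σ pᵢ log₂ pᵢ = 2.7444 bits.
ΔRT = b·(H₀ − H) = 210 × 0.2556 = 53.68 ms.

54 ms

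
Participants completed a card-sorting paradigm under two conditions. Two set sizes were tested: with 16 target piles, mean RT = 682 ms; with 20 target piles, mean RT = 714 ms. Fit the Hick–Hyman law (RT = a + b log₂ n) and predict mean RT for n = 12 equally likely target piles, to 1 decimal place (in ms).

640.7 ms

Solve the two-equation system in a and b:
  b = (714 − 682) / (log₂ 20 − log₂ 16) = 32 / (4.3219 − 4) = 99.401 ms/bit
  a = 682 − 99.401 × 4 = 284.396 ms
Then RT(12) = 284.396 + 99.401 × log₂ 12 = 284.396 + 99.401 × 3.5850 ≈ 640.745 ms.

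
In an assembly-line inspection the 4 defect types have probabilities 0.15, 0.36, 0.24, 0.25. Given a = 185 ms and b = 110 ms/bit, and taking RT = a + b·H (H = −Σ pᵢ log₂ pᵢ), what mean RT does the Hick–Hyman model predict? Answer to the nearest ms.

H = 0.15·log₂(1/0.15) + 0.36·log₂(1/0.36) + 0.24·log₂(1/0.24) + 0.25·log₂(1/0.25) = 1.9353 bits.
RT = 185 + 110 × 1.9353 = 397.88 ms.

398 ms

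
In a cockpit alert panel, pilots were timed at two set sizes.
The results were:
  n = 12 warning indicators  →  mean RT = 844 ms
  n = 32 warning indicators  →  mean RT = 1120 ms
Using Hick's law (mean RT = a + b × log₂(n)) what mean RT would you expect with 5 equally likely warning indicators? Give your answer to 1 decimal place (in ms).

Fit slope and intercept:
  b = (1120 − 844) / (log₂ 32 − log₂ 12) = 276 / (5 − 3.5850) = 195.048 ms/bit
  a = 844 − 195.048 × 3.5850 = 144.761 ms
Then RT(5) = 144.761 + 195.048 × log₂ 5 = 144.761 + 195.048 × 2.3219 ≈ 597.648 ms.

597.6 ms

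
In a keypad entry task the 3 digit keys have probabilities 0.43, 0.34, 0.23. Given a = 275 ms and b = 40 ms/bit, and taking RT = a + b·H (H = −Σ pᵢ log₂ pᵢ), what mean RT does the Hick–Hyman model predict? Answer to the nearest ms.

Entropy contributions −pᵢ log₂ pᵢ: 0.5236, 0.5292, 0.4877; sum H = 1.5404 bits.
RT = a + bH = 275 + 40·1.5404 = 336.62 ms.

337 ms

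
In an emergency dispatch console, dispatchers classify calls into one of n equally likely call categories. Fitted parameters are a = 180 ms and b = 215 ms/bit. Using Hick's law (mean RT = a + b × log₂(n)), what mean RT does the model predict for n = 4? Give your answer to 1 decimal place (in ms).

610.0 ms

log₂(4) = 2 bits, so RT = 180 + 215 × 2 ≈ 610.000 ms.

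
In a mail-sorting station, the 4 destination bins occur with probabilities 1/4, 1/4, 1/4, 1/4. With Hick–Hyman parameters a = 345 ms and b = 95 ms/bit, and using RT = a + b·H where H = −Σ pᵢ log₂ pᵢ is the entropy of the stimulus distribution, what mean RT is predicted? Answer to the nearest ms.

H = −Σ pᵢ log₂ pᵢ = 0.25·2 + 0.25·2 + 0.25·2 + 0.25·2 = 2.000 bits.
RT = 345 + 95 × 2.000 = 535.00 ms.

535 ms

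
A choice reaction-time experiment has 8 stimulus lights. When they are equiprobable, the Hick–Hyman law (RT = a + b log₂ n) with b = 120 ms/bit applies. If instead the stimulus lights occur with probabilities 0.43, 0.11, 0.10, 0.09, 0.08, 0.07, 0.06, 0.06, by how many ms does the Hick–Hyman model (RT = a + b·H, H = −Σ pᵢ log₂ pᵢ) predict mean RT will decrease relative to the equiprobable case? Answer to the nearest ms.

52 ms

The RT saving is b·ΔH. Equiprobable H₀ = log₂(8) = 3.0000 bits; with the given probabilities H = 2.5658 bits.
b·(H₀ − H) = 120 × (3.0000 − 2.5658) = 52.10 ms.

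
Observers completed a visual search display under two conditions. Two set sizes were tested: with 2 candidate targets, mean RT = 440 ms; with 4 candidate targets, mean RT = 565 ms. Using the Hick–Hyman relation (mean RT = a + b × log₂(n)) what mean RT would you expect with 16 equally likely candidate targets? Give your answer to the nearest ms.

RT is linear in log₂ n, so two points fix the line:
  b = (565 − 440) / (log₂ 4 − log₂ 2) = 125 / (2 − 1) = 125 ms/bit
  a = 440 − 125 × 1 = 315 ms
Then RT(16) = 315 + 125 × log₂ 16 = 315 + 125 × 4 ≈ 815.000 ms.

815 ms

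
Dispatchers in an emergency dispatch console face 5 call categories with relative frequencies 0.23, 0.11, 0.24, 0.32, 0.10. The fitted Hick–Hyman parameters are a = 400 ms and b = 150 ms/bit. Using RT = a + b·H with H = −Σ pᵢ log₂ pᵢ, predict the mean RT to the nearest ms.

729 ms

H = 0.23·log₂(1/0.23) + 0.11·log₂(1/0.11) + 0.24·log₂(1/0.24) + 0.32·log₂(1/0.32) + 0.10·log₂(1/0.10) = 2.1903 bits.
RT = 400 + 150 × 2.1903 = 728.55 ms.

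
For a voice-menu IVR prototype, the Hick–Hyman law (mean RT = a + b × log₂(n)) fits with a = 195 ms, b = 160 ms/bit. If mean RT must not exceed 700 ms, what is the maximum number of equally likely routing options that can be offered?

Information budget: (700 − 195)/160 = 3.1562 bits, so n ≤ 2^3.1562 = 8.915 → at most 8.

8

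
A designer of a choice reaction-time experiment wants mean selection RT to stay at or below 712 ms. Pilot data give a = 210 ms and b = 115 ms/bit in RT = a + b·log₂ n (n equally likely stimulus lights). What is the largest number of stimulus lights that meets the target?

115·log₂ n ≤ 712 − 210 = 502, giving log₂ n ≤ 4.3652 and n ≤ 20.609. The largest whole number is 20.

20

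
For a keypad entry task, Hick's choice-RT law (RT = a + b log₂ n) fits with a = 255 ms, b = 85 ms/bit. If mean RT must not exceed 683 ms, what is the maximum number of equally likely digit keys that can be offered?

85·log₂ n ≤ 683 − 255 = 428, giving log₂ n ≤ 5.0353 and n ≤ 32.793. The largest whole number is 32.

32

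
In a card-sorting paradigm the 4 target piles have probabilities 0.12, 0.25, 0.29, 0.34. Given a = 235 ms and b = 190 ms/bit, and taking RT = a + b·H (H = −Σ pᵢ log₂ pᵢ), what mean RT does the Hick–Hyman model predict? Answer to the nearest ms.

599 ms

Entropy contributions −pᵢ log₂ pᵢ: 0.3671, 0.5000, 0.5179, 0.5292; sum H = 1.9141 bits.
RT = a + bH = 235 + 190·1.9141 = 598.69 ms.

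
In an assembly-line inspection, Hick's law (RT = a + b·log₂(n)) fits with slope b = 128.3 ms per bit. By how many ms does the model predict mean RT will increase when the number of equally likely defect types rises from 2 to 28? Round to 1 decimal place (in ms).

ΔRT = (a + b log₂ n₂) − (a + b log₂ n₁) = b·(log₂ n₂ − log₂ n₁).
log₂(28) − log₂(2) = 4.8074 − 1 = 3.8074.
ΔRT = 128.3 × 3.8074 = 488.484 ms.

488.5 ms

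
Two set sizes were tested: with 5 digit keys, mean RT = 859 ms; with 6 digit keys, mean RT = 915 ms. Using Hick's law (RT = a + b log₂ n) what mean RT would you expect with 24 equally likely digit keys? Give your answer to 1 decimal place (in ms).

1340.8 ms

Solve the two-equation system in a and b:
  b = (915 − 859) / (log₂ 6 − log₂ 5) = 56 / (2.5850 − 2.3219) = 212.900 ms/bit
  a = 859 − 212.900 × 2.3219 = 364.662 ms
Then RT(24) = 364.662 + 212.900 × log₂ 24 = 364.662 + 212.900 × 4.5850 ≈ 1340.800 ms.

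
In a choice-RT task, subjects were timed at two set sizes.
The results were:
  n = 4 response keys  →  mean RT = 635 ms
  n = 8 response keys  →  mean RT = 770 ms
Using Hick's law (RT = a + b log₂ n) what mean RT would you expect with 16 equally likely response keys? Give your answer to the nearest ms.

Fit slope and intercept:
  b = (770 − 635) / (log₂ 8 − log₂ 4) = 135 / (3 − 2) = 135 ms/bit
  a = 635 − 135 × 2 = 365 ms
Then RT(16) = 365 + 135 × log₂ 16 = 365 + 135 × 4 ≈ 905.000 ms.

905 ms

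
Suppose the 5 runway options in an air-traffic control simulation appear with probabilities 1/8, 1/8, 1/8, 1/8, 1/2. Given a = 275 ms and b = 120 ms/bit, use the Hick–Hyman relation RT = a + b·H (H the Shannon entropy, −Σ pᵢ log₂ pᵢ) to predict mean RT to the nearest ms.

Each term −pᵢ log₂ pᵢ: 0.125·3 + 0.125·3 + 0.125·3 + 0.125·3 + 0.5·1; summed, H = 2.000 bits.
Mean RT = a + bH = 275 + 120·2.000 = 515.00 ms.

515 ms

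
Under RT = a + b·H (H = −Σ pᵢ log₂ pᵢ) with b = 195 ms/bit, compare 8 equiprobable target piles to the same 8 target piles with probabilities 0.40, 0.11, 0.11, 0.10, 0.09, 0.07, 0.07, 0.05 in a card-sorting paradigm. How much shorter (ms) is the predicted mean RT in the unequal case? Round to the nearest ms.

Equiprobable entropy H₀ = log₂ 8 = 3.0000 bits.
Skewed entropy H = −Σ pᵢ log₂ pᵢ = 2.6274 bits.
ΔRT = b·(H₀ − H) = 195 × 0.3726 = 72.66 ms.

73 ms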